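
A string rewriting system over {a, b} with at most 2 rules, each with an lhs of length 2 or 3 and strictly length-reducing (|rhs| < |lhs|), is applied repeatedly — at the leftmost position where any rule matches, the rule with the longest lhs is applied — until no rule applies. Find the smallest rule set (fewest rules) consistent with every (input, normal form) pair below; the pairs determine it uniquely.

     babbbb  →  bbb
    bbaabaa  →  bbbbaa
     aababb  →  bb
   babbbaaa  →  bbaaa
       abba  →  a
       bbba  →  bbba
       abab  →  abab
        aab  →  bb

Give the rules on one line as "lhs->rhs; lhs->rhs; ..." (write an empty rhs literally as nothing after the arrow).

  | babbbb => bbb
  | bbaabaa => bbbbaa
  | aababb => bbabb => bb
  | babbbaaa => bbaaa

aab->bb; abb->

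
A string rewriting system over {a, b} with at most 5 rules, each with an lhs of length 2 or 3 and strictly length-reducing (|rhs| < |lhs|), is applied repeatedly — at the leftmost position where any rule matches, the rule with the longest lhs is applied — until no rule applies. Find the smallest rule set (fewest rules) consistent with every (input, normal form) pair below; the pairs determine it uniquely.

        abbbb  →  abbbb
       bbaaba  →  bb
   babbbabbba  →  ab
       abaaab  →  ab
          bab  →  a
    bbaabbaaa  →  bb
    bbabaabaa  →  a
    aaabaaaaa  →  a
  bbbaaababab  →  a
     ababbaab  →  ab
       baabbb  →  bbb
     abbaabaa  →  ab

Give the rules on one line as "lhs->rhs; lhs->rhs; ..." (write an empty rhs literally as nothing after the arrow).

  | abbbb
  | bbaaba => bba => bb
  | babbbabbba => abbabbba => ababba => aaba => aba => ab
  | abaaab => aab => ab

aa->a; ba->b; baa->; bab->a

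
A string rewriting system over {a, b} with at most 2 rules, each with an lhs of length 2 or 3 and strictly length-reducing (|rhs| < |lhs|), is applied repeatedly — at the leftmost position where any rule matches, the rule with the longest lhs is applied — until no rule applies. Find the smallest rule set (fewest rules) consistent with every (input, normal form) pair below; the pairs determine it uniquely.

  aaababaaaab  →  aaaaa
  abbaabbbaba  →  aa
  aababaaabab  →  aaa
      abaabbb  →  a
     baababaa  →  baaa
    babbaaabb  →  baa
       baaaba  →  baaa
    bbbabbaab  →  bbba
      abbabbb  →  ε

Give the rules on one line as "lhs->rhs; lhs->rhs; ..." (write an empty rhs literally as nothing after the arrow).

  | aaababaaaab => aaabaaaab => aaaaaab => aaaaa
  | abbaabbbaba => abaabbbaba => aabbbaba => aabbaba => aababa => aaba => aa
  | aababaaabab => aabaaabab => aaaabab => aaaab => aaa
  | abaabbb => aabbb => aabb => aab => a

ab->; abb->ab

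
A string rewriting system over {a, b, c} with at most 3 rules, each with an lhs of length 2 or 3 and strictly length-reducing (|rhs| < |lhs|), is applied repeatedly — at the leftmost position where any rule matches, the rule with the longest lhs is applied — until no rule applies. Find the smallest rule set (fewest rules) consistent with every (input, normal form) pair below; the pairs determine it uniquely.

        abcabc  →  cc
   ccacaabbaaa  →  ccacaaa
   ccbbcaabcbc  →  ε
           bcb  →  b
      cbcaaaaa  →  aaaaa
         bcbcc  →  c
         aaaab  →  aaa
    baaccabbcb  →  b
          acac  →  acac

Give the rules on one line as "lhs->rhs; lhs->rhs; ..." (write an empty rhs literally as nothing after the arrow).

ab->; bc->; cb->b

  | abcabc => cabc => cc
  | ccacaabbaaa => ccacabaaa => ccacaaa
  | ccbbcaabcbc => cbbcaabcbc => bbcaabcbc => baabcbc => bacbc => babc => bc => ε
  | bcb => b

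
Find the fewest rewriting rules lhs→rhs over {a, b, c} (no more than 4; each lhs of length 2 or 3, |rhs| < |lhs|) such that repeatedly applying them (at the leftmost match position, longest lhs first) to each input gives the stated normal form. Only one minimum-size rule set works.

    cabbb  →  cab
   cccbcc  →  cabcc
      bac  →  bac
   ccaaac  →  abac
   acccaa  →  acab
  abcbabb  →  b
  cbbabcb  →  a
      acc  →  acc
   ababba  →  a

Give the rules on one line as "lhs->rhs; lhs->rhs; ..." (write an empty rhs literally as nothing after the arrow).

aa->b; bb->; cb->b; ccb->ab

  | cabbb => cab
  | cccbcc => cabcc
  | bac
  | ccaaac => ccbac => abac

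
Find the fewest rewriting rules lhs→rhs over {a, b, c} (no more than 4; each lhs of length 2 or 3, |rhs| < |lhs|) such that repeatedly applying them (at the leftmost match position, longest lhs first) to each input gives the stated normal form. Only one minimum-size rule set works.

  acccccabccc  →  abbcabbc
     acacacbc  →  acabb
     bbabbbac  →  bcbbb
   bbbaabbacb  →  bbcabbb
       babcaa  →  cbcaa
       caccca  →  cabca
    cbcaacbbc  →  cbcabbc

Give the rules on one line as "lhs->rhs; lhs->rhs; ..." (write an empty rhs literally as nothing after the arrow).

acb->cc; ba->c; cc->b

  | acccccabccc => abcccabccc => abbcabccc => abbcabbc
  | acacacbc => acacccc => acabcc => acabb
  | bbabbbac => bcbbbac => bcbbcc => bcbbb
  | bbbaabbacb => bbcabbacb => bbcabccb => bbcabbb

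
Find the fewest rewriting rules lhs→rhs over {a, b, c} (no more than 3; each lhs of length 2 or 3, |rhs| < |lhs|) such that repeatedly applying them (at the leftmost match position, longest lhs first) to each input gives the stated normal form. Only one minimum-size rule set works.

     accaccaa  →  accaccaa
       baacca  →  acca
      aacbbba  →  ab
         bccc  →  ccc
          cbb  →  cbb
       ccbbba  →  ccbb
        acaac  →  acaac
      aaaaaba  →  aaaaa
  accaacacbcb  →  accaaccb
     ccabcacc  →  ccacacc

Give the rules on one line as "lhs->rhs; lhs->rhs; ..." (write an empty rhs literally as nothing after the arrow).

  | accaccaa
  | baacca => acca
  | aacbbba => abba => ab
  | bccc => ccc

acb->; ba->; bc->c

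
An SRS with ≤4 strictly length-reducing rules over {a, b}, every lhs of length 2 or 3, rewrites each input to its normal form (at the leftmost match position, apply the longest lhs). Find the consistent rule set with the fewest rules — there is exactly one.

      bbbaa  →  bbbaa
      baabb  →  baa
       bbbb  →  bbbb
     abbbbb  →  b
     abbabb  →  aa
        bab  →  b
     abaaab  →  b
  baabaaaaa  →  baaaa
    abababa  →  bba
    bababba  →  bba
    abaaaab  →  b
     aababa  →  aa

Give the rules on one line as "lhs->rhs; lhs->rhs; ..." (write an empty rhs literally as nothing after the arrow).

ab->b; aba->b; abb->a; bab->b

  | bbbaa
  | baabb => baa
  | bbbb
  | abbbbb => abbb => ab => b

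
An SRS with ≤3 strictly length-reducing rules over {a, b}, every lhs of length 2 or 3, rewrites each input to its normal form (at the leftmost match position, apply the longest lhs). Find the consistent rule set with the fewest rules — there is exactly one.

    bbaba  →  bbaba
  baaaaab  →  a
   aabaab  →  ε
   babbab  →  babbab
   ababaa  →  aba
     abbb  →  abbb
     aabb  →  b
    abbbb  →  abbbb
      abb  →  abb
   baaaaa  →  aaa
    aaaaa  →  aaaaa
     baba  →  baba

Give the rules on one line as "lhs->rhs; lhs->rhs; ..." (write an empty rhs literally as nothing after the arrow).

  | bbaba
  | baaaaab => aaab => a
  | aabaab => aab => ε
  | babbab

aab->; baa->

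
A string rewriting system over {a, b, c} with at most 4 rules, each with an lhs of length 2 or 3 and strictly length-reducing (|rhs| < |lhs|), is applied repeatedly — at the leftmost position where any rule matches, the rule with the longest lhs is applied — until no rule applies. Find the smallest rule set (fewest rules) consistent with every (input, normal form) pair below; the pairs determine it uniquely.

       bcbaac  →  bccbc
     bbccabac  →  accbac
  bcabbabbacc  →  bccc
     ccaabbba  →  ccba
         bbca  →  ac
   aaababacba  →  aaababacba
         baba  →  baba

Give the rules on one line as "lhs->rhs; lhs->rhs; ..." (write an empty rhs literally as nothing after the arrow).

  | bcbaac => bccbc
  | bbccabac => accabac => accbac
  | bcabbabbacc => bcbbabbacc => bcaabbacc => bcabbacc => bcbbacc => bcaacc => bcacc => bccc
  | ccaabbba => ccabbba => ccbbba => ccaba => ccba

baa->cb; bb->a; ca->c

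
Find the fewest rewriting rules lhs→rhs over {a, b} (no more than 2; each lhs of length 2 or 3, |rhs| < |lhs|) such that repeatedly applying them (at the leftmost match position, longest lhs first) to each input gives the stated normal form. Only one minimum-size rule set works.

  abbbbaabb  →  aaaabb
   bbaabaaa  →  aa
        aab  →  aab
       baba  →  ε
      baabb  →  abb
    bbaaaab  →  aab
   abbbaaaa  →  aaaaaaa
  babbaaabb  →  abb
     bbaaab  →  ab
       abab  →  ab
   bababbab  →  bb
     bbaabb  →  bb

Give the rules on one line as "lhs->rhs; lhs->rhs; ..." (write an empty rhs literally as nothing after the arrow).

ba->; bbb->aa

  | abbbbaabb => aaabaabb => aaaabb
  | bbaabaaa => babaaa => baaa => aa
  | aab
  | baba => ba => ε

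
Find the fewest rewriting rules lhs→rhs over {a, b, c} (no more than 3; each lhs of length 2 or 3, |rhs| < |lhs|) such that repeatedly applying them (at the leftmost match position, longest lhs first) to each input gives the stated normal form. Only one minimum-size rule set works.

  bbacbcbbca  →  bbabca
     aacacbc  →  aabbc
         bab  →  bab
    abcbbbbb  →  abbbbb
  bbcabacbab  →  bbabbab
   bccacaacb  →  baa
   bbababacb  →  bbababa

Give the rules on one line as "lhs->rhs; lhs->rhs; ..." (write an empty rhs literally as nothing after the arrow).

  | bbacbcbbca => bbacbbca => bbabca
  | aacacbc => aabbc
  | bab
  | abcbbbbb => abbbbb

cab->ac; cac->b; cb->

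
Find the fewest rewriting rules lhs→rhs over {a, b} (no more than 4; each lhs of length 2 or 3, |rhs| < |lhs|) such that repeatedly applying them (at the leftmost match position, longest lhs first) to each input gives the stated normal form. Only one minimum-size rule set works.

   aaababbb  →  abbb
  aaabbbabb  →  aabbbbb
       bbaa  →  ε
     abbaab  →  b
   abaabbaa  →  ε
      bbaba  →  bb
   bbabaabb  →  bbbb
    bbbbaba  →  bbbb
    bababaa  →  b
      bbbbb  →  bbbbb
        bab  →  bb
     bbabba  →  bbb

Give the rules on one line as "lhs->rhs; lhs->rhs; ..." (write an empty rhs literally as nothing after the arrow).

aaa->aa; aba->; ba->; bab->bb

  | aaababbb => aababbb => abbb
  | aaabbbabb => aabbbabb => aabbbbb
  | bbaa => ba => ε
  | abbaab => abab => b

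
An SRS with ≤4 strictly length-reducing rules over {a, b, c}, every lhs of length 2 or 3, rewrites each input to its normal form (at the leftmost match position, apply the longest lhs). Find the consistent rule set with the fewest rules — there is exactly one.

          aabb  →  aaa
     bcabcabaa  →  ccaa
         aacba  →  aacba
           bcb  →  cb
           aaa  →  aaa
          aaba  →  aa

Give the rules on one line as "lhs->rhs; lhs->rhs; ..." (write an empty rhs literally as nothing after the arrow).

  | aabb => aaa
  | bcabcabaa => cabcabaa => ccabaa => ccaa
  | aacba
  | bcb => cb

ab->; abb->aa; bc->c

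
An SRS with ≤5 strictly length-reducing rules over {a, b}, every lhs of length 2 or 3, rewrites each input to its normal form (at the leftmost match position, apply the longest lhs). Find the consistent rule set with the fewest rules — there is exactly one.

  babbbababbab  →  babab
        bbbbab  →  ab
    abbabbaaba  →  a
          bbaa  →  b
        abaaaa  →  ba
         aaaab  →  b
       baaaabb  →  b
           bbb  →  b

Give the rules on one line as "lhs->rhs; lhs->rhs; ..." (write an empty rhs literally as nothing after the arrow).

aa->b; abb->a; bb->b; bba->a

  | babbbababbab => babababbab => bababaab => bababbb => babab
  | bbbbab => bbbab => bbab => ab
  | abbabbaaba => aabbaaba => bbbaaba => bbaaba => aaba => bba => a
  | bbaa => aa => b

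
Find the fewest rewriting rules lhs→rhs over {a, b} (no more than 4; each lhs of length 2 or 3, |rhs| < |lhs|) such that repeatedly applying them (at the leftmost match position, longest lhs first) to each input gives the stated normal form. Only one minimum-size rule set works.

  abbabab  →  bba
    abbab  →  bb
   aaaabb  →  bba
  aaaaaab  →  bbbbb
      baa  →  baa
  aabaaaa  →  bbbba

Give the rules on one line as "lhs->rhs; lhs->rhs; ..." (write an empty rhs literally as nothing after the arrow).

  | abbabab => ababab => aabab => bbab => bba
  | abbab => abab => aab => bb
  | aaaabb => bbabb => bbab => bba
  | aaaaaab => bbaaab => bbbbb

aaa->bb; aab->bb; ab->a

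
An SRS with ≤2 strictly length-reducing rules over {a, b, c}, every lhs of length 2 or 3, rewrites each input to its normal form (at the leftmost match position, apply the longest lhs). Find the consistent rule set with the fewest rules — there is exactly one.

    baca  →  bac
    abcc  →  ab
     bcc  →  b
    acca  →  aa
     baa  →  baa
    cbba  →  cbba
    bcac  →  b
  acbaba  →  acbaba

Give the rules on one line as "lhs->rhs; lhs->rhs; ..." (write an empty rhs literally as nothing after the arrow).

ca->c; cc->

  | baca => bac
  | abcc => ab
  | bcc => b
  | acca => aa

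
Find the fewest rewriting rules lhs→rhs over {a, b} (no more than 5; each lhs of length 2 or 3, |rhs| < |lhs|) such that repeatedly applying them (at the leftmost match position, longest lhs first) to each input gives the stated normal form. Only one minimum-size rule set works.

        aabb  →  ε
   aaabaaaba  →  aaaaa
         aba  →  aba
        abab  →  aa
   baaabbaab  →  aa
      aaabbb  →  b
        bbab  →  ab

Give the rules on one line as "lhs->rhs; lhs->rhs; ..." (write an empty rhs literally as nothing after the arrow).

  | aabb => abb => bb => ε
  | aaabaaaba => aaabaaba => aaababa => aaaaa
  | aba
  | abab => aa

abb->bb; baa->ba; bab->a; bb->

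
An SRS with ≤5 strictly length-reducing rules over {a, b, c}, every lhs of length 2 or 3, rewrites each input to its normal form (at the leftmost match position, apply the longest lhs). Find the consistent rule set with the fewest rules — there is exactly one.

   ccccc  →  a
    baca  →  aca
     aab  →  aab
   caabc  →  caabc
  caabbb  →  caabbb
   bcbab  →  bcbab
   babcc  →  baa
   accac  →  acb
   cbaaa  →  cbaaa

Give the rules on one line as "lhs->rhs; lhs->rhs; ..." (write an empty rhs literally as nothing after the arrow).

bac->ac; bcc->a; cac->b; ccc->b

  | ccccc => bcc => a
  | baca => aca
  | aab
  | caabc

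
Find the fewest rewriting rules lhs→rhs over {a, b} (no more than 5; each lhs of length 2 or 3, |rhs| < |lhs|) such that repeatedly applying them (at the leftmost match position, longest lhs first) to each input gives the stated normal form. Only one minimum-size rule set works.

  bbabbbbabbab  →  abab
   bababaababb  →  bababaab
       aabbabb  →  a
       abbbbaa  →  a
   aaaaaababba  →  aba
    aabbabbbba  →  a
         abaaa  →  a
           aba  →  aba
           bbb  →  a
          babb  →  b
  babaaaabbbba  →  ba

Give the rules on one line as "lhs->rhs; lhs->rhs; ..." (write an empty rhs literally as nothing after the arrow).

aaa->ba; abb->; bba->; bbb->a

  | bbabbbbabbab => bbbbabbab => ababbab => abab
  | bababaababb => bababaab
  | aabbabb => aabb => a
  | abbbbaa => bbaa => a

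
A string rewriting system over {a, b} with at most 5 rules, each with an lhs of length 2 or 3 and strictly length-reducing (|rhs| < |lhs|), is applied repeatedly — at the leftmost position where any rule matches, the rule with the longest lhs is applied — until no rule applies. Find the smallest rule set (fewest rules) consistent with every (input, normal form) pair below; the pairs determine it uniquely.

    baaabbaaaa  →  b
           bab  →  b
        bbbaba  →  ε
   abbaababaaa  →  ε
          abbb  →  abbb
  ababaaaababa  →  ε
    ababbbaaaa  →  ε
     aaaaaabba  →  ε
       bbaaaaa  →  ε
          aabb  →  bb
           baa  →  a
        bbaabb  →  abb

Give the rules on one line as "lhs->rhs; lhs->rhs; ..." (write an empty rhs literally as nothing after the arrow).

aa->; aaa->b; ba->; bba->ba

  | baaabbaaaa => aabbaaaa => bbaaaa => baaaa => aaa => b
  | bab => b
  | bbbaba => bbaba => baba => ba => ε
  | abbaababaaa => abaababaaa => aababaaa => babaaa => baaa => aa => ε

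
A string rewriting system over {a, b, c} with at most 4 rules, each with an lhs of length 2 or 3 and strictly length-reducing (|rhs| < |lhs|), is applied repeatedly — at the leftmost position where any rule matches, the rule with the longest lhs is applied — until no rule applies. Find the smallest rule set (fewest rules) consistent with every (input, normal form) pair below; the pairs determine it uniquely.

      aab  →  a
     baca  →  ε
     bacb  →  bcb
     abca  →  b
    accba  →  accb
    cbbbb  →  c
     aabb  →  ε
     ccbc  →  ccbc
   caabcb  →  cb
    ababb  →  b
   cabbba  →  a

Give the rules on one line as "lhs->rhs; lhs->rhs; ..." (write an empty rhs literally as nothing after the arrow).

ab->; ba->b; bb->; ca->b

  | aab => a
  | baca => bca => bb => ε
  | bacb => bcb
  | abca => ca => b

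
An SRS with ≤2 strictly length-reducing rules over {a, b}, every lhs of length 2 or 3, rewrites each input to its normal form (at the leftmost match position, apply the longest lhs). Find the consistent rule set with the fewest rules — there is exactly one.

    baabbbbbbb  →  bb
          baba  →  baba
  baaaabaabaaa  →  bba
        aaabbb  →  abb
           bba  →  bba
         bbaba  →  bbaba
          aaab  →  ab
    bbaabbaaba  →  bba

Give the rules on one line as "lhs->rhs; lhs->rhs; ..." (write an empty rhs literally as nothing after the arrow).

  | baabbbbbbb => bbbbbbbb => bbbbbbb => bbbbbb => bbbbb => bbbb => bbb => bb
  | baba
  | baaaabaabaaa => baabaabaaa => bbaabaaa => bbbaaa => bbaaa => bba
  | aaabbb => abbb => abb

aa->; bbb->bb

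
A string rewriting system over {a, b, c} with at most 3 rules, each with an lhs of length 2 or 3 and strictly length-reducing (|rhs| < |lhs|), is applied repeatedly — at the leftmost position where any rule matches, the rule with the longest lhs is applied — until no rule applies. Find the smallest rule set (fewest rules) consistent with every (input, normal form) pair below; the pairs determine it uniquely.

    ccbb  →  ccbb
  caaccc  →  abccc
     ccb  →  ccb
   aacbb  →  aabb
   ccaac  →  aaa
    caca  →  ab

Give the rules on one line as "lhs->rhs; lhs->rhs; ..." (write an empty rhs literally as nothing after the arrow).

ac->a; caa->ab; cca->aa

  | ccbb
  | caaccc => abccc
  | ccb
  | aacbb => aabb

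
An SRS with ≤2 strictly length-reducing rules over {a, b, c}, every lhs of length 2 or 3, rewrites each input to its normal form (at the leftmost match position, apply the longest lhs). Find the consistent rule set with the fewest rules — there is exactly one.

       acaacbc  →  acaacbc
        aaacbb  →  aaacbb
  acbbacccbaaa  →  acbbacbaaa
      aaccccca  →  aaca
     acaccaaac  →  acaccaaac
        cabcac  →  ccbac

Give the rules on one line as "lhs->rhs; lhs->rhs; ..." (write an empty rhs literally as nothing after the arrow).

abc->cb; ccc->c

  | acaacbc
  | aaacbb
  | acbbacccbaaa => acbbacbaaa
  | aaccccca => aaccca => aaca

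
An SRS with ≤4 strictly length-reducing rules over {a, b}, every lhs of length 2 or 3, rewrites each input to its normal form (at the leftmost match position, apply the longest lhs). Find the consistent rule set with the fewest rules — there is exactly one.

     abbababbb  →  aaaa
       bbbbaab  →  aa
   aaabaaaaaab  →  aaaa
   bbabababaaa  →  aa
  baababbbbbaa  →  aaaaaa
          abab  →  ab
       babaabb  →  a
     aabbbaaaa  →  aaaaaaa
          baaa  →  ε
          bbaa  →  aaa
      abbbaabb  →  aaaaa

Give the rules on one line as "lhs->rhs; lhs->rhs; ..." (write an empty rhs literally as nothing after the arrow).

  | abbababbb => aaababbb => aaabbb => aaaa
  | bbbbaab => abaab => abb => aa
  | aaabaaaaaab => aaabaaaab => aaabaab => aaabb => aaaa
  | bbabababaaa => aabababaaa => aababaaa => aabaaa => aaba => aa

ba->; baa->b; bb->a; bbb->a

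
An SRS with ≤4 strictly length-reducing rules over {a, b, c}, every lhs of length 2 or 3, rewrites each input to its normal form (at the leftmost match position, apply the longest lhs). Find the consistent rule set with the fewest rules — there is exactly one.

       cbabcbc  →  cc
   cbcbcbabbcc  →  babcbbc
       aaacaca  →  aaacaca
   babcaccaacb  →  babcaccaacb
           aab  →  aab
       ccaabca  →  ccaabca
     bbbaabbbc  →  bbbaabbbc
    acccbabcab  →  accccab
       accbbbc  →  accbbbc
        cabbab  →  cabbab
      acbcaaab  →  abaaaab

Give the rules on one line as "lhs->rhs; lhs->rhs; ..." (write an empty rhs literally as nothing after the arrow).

bcc->bc; cba->cc; cbc->ba

  | cbabcbc => ccbcbc => cbabc => ccbc => cba => cc
  | cbcbcbabbcc => babcbabbcc => babccbbcc => babcbbcc => babcbbc
  | aaacaca
  | babcaccaacb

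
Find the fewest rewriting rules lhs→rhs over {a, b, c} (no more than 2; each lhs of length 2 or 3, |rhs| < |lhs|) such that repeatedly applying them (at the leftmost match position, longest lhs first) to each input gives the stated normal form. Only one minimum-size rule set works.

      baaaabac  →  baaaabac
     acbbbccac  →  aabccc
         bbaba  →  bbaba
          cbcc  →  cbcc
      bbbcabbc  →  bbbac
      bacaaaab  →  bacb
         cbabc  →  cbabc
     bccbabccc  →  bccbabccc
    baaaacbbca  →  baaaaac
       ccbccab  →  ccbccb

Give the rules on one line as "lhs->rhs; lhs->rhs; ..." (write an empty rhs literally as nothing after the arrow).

ca->c; cbb->a

  | baaaabac
  | acbbbccac => aabccac => aabccc
  | bbaba
  | cbcc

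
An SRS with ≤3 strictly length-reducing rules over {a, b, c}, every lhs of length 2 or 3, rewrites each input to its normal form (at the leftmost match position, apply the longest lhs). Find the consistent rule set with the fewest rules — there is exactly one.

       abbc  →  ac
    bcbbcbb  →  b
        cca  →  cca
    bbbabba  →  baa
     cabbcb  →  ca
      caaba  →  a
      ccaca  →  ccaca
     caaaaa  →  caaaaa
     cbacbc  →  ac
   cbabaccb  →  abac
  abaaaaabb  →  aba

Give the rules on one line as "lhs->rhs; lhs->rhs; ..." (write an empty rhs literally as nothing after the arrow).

aab->b; bb->; cb->

  | abbc => ac
  | bcbbcbb => bbcbb => cbb => b
  | cca
  | bbbabba => babba => baa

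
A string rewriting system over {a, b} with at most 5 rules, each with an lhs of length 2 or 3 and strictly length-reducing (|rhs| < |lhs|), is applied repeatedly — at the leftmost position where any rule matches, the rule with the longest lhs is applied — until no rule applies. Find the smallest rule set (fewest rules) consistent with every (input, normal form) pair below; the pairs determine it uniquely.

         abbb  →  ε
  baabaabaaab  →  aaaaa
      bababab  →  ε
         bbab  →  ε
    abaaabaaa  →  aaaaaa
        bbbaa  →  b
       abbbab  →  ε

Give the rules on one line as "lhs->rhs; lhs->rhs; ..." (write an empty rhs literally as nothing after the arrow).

  | abbb => bb => ε
  | baabaabaaab => babaabaaab => bbaabaaab => aabaaab => aaaaab => aaaaa
  | bababab => bbabab => abab => ab => ε
  | bbab => ab => ε

aab->aa; ab->; ba->b; bb->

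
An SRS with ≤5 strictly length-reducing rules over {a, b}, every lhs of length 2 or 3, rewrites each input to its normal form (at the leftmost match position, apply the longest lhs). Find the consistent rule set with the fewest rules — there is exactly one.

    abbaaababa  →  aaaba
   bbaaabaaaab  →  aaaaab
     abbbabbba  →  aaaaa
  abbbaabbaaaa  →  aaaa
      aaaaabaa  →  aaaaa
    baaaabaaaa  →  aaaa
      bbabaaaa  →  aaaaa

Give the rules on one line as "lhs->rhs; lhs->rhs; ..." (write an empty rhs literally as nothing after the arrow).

  | abbaaababa => abbaababa => abbababa => abbbaba => aaaba
  | bbaaabaaaab => bbaabaaaab => bbabaaaab => bbbaaaab => aaaaab
  | abbbabbba => aaabbba => aaaaa
  | abbbaabbaaaa => aaaabbaaaa => aaaabbaaa => aaaabbaa => aaaabba => aaaabb => aaaa

baa->; bb->; bba->bb; bbb->a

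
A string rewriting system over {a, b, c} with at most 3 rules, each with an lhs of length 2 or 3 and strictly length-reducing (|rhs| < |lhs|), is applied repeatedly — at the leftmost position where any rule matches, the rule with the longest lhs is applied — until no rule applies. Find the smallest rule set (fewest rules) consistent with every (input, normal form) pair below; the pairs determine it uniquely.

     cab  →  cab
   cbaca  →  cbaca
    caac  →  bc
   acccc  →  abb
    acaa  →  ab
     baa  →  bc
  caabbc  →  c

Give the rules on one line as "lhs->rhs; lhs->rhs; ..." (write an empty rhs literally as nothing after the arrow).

  | cab
  | cbaca
  | caac => ccc => bc
  | acccc => abcc => abb

aa->c; bbb->; cc->b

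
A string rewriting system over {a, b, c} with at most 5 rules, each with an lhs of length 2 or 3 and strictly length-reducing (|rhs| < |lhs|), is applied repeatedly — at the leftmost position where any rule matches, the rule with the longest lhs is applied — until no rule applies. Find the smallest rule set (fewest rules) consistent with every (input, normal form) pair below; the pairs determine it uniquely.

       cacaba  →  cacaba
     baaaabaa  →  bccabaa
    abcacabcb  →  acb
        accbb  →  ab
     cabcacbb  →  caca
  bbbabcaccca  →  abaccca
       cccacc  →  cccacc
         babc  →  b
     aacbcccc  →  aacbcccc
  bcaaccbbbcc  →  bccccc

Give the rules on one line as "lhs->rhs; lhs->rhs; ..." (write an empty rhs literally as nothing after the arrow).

aaa->cc; abc->; bb->a; ccb->

  | cacaba
  | baaaabaa => bccabaa
  | abcacabcb => acabcb => acb
  | accbb => ab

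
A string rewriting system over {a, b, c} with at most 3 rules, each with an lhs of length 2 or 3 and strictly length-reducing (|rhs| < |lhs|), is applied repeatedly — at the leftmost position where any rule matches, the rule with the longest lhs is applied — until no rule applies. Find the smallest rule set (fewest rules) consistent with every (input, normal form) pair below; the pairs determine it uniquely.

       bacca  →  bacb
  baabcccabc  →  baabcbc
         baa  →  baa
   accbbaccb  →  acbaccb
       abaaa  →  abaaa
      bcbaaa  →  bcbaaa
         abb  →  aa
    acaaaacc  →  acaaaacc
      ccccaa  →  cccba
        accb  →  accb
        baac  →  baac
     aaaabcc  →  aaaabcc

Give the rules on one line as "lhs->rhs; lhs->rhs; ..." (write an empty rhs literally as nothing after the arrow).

bb->a; cca->cb

  | bacca => bacb
  | baabcccabc => baabccbbc => baabccac => baabcbc
  | baa
  | accbbaccb => accaaccb => acbaccb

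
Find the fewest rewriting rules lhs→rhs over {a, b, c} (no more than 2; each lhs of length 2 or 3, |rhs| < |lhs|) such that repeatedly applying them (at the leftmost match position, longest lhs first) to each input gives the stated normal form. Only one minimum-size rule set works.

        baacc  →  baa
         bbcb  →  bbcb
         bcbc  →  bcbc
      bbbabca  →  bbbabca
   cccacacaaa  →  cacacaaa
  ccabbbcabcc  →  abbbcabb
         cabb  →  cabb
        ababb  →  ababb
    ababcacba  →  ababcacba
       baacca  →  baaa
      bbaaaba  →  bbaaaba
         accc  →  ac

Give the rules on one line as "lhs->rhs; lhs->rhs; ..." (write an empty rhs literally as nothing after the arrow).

  | baacc => baa
  | bbcb
  | bcbc
  | bbbabca

bcc->bb; cc->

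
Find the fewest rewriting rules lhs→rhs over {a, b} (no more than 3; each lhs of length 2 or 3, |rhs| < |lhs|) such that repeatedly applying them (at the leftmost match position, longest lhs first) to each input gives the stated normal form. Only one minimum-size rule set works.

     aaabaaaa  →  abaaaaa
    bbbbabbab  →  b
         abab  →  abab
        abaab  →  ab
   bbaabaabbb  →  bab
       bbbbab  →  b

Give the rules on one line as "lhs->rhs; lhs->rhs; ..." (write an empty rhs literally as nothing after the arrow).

aab->ba; bb->b; bba->b

  | aaabaaaa => abaaaaa
  | bbbbabbab => bbbabbab => bbabbab => bbbab => bbab => bb => b
  | abab
  | abaab => abba => ab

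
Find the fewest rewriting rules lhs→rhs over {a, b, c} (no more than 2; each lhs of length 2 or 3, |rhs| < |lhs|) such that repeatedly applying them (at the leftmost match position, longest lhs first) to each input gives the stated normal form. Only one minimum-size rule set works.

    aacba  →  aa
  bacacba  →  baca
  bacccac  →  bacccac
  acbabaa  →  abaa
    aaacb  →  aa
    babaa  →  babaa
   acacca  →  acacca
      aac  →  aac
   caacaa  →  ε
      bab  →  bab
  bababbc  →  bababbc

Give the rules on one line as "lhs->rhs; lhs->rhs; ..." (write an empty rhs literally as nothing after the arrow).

  | aacba => aa
  | bacacba => baca
  | bacccac
  | acbabaa => abaa

acb->; caa->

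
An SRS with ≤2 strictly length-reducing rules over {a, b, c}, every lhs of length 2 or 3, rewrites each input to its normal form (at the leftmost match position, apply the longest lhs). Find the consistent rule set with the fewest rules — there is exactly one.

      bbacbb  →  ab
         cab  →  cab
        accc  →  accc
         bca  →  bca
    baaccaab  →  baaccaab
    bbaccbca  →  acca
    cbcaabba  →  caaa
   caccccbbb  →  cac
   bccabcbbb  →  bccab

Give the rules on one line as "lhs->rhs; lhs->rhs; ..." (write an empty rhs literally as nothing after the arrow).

bb->; cb->

  | bbacbb => acbb => ab
  | cab
  | accc
  | bca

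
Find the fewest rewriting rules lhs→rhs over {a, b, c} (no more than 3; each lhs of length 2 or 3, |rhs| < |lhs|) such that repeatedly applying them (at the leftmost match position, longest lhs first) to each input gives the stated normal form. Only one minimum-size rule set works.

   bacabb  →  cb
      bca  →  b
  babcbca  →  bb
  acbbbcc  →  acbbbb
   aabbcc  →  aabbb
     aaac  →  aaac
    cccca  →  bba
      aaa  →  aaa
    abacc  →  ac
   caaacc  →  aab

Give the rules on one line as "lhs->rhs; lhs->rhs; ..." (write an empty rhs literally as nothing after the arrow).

  | bacabb => babb => cb
  | bca => b
  | babcbca => ccbca => bbca => bb
  | acbbbcc => acbbbb

bab->c; ca->; cc->b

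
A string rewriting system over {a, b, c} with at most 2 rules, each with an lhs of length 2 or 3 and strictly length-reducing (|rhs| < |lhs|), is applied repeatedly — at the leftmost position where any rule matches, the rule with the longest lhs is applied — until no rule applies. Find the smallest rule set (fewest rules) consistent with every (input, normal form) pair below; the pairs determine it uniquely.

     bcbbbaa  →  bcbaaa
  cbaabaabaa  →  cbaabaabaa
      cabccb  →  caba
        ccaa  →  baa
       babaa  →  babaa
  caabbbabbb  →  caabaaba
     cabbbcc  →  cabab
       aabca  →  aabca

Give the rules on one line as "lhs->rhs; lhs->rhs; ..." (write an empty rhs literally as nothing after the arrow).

  | bcbbbaa => bcbaaa
  | cbaabaabaa
  | cabccb => cabbb => caba
  | ccaa => baa

bbb->ba; cc->b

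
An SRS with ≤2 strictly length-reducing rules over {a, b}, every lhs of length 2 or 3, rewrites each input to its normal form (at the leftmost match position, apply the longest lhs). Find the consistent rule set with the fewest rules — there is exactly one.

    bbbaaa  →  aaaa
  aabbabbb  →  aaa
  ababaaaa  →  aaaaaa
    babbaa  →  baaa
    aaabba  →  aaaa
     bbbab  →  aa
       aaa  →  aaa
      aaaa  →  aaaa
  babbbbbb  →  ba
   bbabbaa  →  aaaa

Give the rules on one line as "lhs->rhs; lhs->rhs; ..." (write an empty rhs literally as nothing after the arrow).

ab->a; bb->a

  | bbbaaa => abaaa => aaaa
  | aabbabbb => aababbb => aaabbb => aaabb => aaab => aaa
  | ababaaaa => aabaaaa => aaaaaa
  | babbaa => babaa => baaa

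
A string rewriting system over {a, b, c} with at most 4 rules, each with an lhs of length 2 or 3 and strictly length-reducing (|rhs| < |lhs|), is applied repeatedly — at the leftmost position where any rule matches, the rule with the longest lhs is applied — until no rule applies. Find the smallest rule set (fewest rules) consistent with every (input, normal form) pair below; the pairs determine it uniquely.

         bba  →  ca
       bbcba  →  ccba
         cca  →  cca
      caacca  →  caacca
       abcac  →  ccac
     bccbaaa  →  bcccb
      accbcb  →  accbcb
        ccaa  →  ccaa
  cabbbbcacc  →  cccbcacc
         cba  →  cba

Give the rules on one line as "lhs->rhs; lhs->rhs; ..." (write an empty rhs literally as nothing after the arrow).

aaa->bb; ab->c; bb->c

  | bba => ca
  | bbcba => ccba
  | cca
  | caacca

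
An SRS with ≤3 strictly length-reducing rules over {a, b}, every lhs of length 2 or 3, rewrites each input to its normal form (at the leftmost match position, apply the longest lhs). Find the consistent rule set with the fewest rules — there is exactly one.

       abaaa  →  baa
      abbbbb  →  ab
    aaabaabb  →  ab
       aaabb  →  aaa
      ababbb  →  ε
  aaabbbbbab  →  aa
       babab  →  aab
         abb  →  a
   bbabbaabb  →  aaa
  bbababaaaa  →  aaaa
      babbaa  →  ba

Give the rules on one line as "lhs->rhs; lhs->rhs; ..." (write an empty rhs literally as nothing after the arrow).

aba->b; bab->a; bb->

  | abaaa => baa
  | abbbbb => abbb => ab
  | aaabaabb => aababb => abbb => ab
  | aaabb => aaa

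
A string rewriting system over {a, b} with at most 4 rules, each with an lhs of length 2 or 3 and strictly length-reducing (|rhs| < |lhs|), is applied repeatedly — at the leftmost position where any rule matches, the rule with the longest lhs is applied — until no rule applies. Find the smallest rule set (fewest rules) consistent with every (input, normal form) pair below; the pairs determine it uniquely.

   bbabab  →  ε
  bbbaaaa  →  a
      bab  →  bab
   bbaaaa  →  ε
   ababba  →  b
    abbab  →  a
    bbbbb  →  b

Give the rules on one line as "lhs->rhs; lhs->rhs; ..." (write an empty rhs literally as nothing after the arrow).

aba->; baa->ab; bb->; bba->b

  | bbabab => bbab => bb => ε
  | bbbaaaa => baaaa => abaa => a
  | bab
  | bbaaaa => baaa => aba => ε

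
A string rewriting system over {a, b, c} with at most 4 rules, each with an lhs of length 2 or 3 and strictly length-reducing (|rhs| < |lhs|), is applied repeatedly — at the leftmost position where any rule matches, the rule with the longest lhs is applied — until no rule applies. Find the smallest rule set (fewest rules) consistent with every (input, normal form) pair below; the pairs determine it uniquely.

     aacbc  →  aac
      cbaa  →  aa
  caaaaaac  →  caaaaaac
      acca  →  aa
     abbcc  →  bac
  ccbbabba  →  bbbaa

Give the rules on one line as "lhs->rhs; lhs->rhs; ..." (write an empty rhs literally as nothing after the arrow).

ab->a; abc->ba; cb->; cc->b

  | aacbc => aac
  | cbaa => aa
  | caaaaaac
  | acca => aba => aa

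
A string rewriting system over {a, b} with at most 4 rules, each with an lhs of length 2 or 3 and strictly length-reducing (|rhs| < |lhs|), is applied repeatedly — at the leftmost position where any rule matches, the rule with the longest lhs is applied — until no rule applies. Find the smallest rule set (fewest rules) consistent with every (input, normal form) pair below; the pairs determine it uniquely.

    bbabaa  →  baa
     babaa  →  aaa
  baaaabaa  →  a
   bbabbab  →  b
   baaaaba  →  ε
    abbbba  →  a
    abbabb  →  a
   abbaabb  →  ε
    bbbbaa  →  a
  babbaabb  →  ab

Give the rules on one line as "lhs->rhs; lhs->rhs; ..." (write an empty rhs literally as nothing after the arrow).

  | bbabaa => baa
  | babaa => aaa
  | baaaabaa => baabaa => bbaa => a
  | bbabbab => bbab => b

aab->b; bab->a; bb->; bba->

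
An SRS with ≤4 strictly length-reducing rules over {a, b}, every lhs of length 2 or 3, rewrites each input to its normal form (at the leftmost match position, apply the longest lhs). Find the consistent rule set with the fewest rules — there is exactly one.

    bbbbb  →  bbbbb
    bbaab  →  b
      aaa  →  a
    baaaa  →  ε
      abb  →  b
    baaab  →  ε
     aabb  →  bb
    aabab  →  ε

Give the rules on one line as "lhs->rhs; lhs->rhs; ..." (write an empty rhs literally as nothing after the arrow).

aa->; ab->; ba->a

  | bbbbb
  | bbaab => baab => aab => b
  | aaa => a
  | baaaa => aaaa => aa => ε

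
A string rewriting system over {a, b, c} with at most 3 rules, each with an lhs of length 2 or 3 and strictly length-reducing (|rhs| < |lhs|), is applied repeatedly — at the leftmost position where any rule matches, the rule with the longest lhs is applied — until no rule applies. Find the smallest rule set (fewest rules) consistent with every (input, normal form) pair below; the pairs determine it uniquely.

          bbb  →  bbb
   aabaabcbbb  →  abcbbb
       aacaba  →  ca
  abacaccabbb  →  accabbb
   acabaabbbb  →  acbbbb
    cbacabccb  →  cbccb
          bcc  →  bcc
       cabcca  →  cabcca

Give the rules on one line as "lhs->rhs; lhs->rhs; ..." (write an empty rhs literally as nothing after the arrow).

  | bbb
  | aabaabcbbb => baabcbbb => abcbbb
  | aacaba => caba => ca
  | abacaccabbb => aaaccabbb => accabbb

aa->; ba->; bac->a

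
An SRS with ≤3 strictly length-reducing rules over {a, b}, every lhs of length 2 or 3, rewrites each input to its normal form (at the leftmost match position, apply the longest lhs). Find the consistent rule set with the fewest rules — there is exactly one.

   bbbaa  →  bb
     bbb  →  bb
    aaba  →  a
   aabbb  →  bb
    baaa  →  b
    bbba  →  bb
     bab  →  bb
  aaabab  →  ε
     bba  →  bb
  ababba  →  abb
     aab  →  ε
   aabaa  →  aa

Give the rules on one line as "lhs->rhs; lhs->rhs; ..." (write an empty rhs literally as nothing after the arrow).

aab->; ba->b; bbb->bb

  | bbbaa => bbaa => bba => bb
  | bbb => bb
  | aaba => a
  | aabbb => bb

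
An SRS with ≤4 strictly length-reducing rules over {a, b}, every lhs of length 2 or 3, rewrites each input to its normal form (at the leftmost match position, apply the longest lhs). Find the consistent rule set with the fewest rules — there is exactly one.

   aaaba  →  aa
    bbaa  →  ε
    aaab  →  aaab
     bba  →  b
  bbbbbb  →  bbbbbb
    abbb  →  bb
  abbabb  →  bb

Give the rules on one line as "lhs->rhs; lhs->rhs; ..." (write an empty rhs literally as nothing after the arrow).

aba->; abb->b; ba->

  | aaaba => aa
  | bbaa => ba => ε
  | aaab
  | bba => b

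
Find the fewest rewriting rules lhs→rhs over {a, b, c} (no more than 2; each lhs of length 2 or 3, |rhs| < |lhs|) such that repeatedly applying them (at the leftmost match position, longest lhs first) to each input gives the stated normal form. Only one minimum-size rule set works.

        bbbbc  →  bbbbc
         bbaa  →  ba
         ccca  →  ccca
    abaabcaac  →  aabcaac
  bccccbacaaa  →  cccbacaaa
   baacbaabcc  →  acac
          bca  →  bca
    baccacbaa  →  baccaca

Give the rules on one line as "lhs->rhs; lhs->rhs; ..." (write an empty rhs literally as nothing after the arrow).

baa->a; bcc->c

  | bbbbc
  | bbaa => ba
  | ccca
  | abaabcaac => aabcaac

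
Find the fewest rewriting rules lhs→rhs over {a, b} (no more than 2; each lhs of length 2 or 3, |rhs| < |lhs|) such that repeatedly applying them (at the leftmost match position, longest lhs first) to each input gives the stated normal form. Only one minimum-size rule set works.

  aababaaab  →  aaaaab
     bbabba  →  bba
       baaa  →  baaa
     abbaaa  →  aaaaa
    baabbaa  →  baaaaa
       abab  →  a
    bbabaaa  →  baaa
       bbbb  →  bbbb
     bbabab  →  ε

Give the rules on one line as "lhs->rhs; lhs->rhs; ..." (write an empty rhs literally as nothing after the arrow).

abb->aa; bab->

  | aababaaab => aaaaab
  | bbabba => bba
  | baaa
  | abbaaa => aaaaa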